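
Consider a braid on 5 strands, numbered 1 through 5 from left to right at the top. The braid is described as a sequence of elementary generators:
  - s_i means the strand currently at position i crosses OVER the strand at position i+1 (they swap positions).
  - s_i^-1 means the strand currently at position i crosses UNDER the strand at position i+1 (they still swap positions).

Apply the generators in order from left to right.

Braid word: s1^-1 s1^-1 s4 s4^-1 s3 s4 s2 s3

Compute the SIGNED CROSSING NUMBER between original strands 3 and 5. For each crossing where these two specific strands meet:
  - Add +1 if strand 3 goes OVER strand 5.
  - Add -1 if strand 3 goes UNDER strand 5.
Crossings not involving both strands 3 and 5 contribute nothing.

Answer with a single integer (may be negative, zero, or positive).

Answer: 1

Derivation:
Gen 1: crossing 1x2. Both 3&5? no. Sum: 0
Gen 2: crossing 2x1. Both 3&5? no. Sum: 0
Gen 3: crossing 4x5. Both 3&5? no. Sum: 0
Gen 4: crossing 5x4. Both 3&5? no. Sum: 0
Gen 5: crossing 3x4. Both 3&5? no. Sum: 0
Gen 6: 3 over 5. Both 3&5? yes. Contrib: +1. Sum: 1
Gen 7: crossing 2x4. Both 3&5? no. Sum: 1
Gen 8: crossing 2x5. Both 3&5? no. Sum: 1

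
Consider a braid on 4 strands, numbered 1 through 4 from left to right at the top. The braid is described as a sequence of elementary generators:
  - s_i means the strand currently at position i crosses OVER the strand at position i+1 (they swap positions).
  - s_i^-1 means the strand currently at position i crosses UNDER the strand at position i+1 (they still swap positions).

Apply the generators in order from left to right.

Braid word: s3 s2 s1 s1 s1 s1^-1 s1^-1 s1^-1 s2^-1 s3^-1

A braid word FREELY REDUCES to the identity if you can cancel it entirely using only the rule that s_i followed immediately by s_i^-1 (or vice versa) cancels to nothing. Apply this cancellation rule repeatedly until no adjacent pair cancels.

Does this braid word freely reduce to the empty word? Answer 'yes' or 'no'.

Gen 1 (s3): push. Stack: [s3]
Gen 2 (s2): push. Stack: [s3 s2]
Gen 3 (s1): push. Stack: [s3 s2 s1]
Gen 4 (s1): push. Stack: [s3 s2 s1 s1]
Gen 5 (s1): push. Stack: [s3 s2 s1 s1 s1]
Gen 6 (s1^-1): cancels prior s1. Stack: [s3 s2 s1 s1]
Gen 7 (s1^-1): cancels prior s1. Stack: [s3 s2 s1]
Gen 8 (s1^-1): cancels prior s1. Stack: [s3 s2]
Gen 9 (s2^-1): cancels prior s2. Stack: [s3]
Gen 10 (s3^-1): cancels prior s3. Stack: []
Reduced word: (empty)

Answer: yes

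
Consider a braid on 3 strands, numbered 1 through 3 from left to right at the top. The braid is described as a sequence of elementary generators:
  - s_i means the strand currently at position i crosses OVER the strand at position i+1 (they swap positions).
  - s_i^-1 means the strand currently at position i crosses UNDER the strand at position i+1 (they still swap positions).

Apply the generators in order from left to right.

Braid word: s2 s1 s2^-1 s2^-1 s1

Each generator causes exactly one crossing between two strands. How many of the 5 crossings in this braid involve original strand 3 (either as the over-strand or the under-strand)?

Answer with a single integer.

Gen 1: crossing 2x3. Involves strand 3? yes. Count so far: 1
Gen 2: crossing 1x3. Involves strand 3? yes. Count so far: 2
Gen 3: crossing 1x2. Involves strand 3? no. Count so far: 2
Gen 4: crossing 2x1. Involves strand 3? no. Count so far: 2
Gen 5: crossing 3x1. Involves strand 3? yes. Count so far: 3

Answer: 3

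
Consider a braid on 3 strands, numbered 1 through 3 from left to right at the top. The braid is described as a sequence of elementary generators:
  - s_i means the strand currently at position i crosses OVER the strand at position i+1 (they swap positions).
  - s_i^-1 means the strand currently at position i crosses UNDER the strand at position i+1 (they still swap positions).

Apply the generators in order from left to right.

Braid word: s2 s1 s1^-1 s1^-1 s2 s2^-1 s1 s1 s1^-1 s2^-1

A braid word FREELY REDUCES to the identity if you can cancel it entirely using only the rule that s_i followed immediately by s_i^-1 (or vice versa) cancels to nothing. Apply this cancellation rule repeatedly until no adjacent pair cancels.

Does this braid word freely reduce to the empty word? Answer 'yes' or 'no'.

Answer: yes

Derivation:
Gen 1 (s2): push. Stack: [s2]
Gen 2 (s1): push. Stack: [s2 s1]
Gen 3 (s1^-1): cancels prior s1. Stack: [s2]
Gen 4 (s1^-1): push. Stack: [s2 s1^-1]
Gen 5 (s2): push. Stack: [s2 s1^-1 s2]
Gen 6 (s2^-1): cancels prior s2. Stack: [s2 s1^-1]
Gen 7 (s1): cancels prior s1^-1. Stack: [s2]
Gen 8 (s1): push. Stack: [s2 s1]
Gen 9 (s1^-1): cancels prior s1. Stack: [s2]
Gen 10 (s2^-1): cancels prior s2. Stack: []
Reduced word: (empty)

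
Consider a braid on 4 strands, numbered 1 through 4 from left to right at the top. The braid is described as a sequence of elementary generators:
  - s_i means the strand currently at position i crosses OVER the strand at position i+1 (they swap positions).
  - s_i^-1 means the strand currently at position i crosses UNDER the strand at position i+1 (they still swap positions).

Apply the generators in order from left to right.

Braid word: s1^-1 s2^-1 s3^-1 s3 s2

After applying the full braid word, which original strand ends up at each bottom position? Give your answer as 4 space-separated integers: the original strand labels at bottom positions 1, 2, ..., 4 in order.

Answer: 2 1 3 4

Derivation:
Gen 1 (s1^-1): strand 1 crosses under strand 2. Perm now: [2 1 3 4]
Gen 2 (s2^-1): strand 1 crosses under strand 3. Perm now: [2 3 1 4]
Gen 3 (s3^-1): strand 1 crosses under strand 4. Perm now: [2 3 4 1]
Gen 4 (s3): strand 4 crosses over strand 1. Perm now: [2 3 1 4]
Gen 5 (s2): strand 3 crosses over strand 1. Perm now: [2 1 3 4]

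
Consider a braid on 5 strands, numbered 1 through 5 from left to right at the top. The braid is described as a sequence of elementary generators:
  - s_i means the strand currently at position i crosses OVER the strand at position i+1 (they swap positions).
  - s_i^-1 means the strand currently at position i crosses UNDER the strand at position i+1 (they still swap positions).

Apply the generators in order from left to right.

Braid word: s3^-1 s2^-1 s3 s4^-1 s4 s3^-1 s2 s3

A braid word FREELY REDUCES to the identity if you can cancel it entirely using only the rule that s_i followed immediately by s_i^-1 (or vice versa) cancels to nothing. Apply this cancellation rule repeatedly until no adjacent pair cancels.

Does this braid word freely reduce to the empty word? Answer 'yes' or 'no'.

Answer: yes

Derivation:
Gen 1 (s3^-1): push. Stack: [s3^-1]
Gen 2 (s2^-1): push. Stack: [s3^-1 s2^-1]
Gen 3 (s3): push. Stack: [s3^-1 s2^-1 s3]
Gen 4 (s4^-1): push. Stack: [s3^-1 s2^-1 s3 s4^-1]
Gen 5 (s4): cancels prior s4^-1. Stack: [s3^-1 s2^-1 s3]
Gen 6 (s3^-1): cancels prior s3. Stack: [s3^-1 s2^-1]
Gen 7 (s2): cancels prior s2^-1. Stack: [s3^-1]
Gen 8 (s3): cancels prior s3^-1. Stack: []
Reduced word: (empty)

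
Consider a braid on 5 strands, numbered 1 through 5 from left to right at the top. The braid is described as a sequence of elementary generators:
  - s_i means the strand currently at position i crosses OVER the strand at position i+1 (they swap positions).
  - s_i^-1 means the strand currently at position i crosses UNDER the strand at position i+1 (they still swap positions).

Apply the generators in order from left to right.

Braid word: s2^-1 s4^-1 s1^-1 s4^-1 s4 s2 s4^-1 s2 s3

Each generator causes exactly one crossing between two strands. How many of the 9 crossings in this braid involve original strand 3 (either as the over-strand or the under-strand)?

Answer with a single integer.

Answer: 2

Derivation:
Gen 1: crossing 2x3. Involves strand 3? yes. Count so far: 1
Gen 2: crossing 4x5. Involves strand 3? no. Count so far: 1
Gen 3: crossing 1x3. Involves strand 3? yes. Count so far: 2
Gen 4: crossing 5x4. Involves strand 3? no. Count so far: 2
Gen 5: crossing 4x5. Involves strand 3? no. Count so far: 2
Gen 6: crossing 1x2. Involves strand 3? no. Count so far: 2
Gen 7: crossing 5x4. Involves strand 3? no. Count so far: 2
Gen 8: crossing 2x1. Involves strand 3? no. Count so far: 2
Gen 9: crossing 2x4. Involves strand 3? no. Count so far: 2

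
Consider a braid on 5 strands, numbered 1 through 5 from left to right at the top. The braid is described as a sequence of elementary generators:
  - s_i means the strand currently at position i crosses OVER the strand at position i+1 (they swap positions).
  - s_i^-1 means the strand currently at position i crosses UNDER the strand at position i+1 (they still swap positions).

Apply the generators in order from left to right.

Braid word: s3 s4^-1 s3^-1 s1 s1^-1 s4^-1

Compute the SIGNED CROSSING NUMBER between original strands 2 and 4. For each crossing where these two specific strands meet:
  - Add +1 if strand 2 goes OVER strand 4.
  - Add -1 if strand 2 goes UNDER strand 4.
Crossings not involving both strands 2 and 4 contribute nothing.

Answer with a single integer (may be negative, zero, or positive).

Answer: 0

Derivation:
Gen 1: crossing 3x4. Both 2&4? no. Sum: 0
Gen 2: crossing 3x5. Both 2&4? no. Sum: 0
Gen 3: crossing 4x5. Both 2&4? no. Sum: 0
Gen 4: crossing 1x2. Both 2&4? no. Sum: 0
Gen 5: crossing 2x1. Both 2&4? no. Sum: 0
Gen 6: crossing 4x3. Both 2&4? no. Sum: 0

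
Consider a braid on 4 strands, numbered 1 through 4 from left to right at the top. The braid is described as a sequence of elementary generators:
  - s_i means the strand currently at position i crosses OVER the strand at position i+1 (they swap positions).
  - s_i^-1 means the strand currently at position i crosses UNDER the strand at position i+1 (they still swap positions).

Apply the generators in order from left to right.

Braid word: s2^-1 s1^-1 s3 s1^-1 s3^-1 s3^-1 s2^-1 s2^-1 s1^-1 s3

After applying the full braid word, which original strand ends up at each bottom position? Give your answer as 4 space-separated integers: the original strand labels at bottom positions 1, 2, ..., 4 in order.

Gen 1 (s2^-1): strand 2 crosses under strand 3. Perm now: [1 3 2 4]
Gen 2 (s1^-1): strand 1 crosses under strand 3. Perm now: [3 1 2 4]
Gen 3 (s3): strand 2 crosses over strand 4. Perm now: [3 1 4 2]
Gen 4 (s1^-1): strand 3 crosses under strand 1. Perm now: [1 3 4 2]
Gen 5 (s3^-1): strand 4 crosses under strand 2. Perm now: [1 3 2 4]
Gen 6 (s3^-1): strand 2 crosses under strand 4. Perm now: [1 3 4 2]
Gen 7 (s2^-1): strand 3 crosses under strand 4. Perm now: [1 4 3 2]
Gen 8 (s2^-1): strand 4 crosses under strand 3. Perm now: [1 3 4 2]
Gen 9 (s1^-1): strand 1 crosses under strand 3. Perm now: [3 1 4 2]
Gen 10 (s3): strand 4 crosses over strand 2. Perm now: [3 1 2 4]

Answer: 3 1 2 4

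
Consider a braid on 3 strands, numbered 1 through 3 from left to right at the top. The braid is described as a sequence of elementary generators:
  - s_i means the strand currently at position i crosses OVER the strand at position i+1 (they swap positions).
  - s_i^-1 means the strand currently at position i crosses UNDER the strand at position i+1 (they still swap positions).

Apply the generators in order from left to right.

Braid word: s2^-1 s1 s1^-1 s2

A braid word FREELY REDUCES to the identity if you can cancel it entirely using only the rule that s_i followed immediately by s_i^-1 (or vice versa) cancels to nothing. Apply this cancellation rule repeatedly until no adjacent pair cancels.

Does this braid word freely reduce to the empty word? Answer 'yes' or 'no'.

Gen 1 (s2^-1): push. Stack: [s2^-1]
Gen 2 (s1): push. Stack: [s2^-1 s1]
Gen 3 (s1^-1): cancels prior s1. Stack: [s2^-1]
Gen 4 (s2): cancels prior s2^-1. Stack: []
Reduced word: (empty)

Answer: yes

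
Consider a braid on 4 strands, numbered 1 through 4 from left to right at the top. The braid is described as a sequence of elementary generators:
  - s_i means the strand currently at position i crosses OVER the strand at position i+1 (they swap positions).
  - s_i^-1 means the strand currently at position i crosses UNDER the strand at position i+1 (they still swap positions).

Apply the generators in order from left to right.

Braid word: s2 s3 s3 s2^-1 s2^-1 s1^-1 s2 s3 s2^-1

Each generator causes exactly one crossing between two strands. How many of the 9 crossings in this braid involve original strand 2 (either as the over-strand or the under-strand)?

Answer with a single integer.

Answer: 7

Derivation:
Gen 1: crossing 2x3. Involves strand 2? yes. Count so far: 1
Gen 2: crossing 2x4. Involves strand 2? yes. Count so far: 2
Gen 3: crossing 4x2. Involves strand 2? yes. Count so far: 3
Gen 4: crossing 3x2. Involves strand 2? yes. Count so far: 4
Gen 5: crossing 2x3. Involves strand 2? yes. Count so far: 5
Gen 6: crossing 1x3. Involves strand 2? no. Count so far: 5
Gen 7: crossing 1x2. Involves strand 2? yes. Count so far: 6
Gen 8: crossing 1x4. Involves strand 2? no. Count so far: 6
Gen 9: crossing 2x4. Involves strand 2? yes. Count so far: 7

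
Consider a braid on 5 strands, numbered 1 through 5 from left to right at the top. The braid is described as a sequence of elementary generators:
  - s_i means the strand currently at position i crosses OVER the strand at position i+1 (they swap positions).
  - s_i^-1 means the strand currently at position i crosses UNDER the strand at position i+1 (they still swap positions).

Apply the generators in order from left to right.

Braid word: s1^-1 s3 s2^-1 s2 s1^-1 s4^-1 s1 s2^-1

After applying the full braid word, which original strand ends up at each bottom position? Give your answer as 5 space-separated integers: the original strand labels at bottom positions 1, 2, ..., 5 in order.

Answer: 2 4 1 5 3

Derivation:
Gen 1 (s1^-1): strand 1 crosses under strand 2. Perm now: [2 1 3 4 5]
Gen 2 (s3): strand 3 crosses over strand 4. Perm now: [2 1 4 3 5]
Gen 3 (s2^-1): strand 1 crosses under strand 4. Perm now: [2 4 1 3 5]
Gen 4 (s2): strand 4 crosses over strand 1. Perm now: [2 1 4 3 5]
Gen 5 (s1^-1): strand 2 crosses under strand 1. Perm now: [1 2 4 3 5]
Gen 6 (s4^-1): strand 3 crosses under strand 5. Perm now: [1 2 4 5 3]
Gen 7 (s1): strand 1 crosses over strand 2. Perm now: [2 1 4 5 3]
Gen 8 (s2^-1): strand 1 crosses under strand 4. Perm now: [2 4 1 5 3]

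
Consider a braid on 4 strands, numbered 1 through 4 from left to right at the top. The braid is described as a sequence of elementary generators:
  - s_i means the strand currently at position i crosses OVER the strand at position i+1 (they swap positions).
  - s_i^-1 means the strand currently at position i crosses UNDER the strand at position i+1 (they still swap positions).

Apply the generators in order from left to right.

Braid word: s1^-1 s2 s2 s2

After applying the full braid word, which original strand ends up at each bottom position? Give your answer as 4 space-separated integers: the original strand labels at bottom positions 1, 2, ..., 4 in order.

Answer: 2 3 1 4

Derivation:
Gen 1 (s1^-1): strand 1 crosses under strand 2. Perm now: [2 1 3 4]
Gen 2 (s2): strand 1 crosses over strand 3. Perm now: [2 3 1 4]
Gen 3 (s2): strand 3 crosses over strand 1. Perm now: [2 1 3 4]
Gen 4 (s2): strand 1 crosses over strand 3. Perm now: [2 3 1 4]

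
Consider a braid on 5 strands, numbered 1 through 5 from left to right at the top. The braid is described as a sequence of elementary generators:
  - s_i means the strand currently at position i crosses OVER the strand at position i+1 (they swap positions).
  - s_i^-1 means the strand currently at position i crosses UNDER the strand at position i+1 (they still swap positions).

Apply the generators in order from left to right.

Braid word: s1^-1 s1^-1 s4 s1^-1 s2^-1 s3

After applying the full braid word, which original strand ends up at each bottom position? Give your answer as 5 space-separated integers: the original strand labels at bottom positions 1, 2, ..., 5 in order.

Answer: 2 3 5 1 4

Derivation:
Gen 1 (s1^-1): strand 1 crosses under strand 2. Perm now: [2 1 3 4 5]
Gen 2 (s1^-1): strand 2 crosses under strand 1. Perm now: [1 2 3 4 5]
Gen 3 (s4): strand 4 crosses over strand 5. Perm now: [1 2 3 5 4]
Gen 4 (s1^-1): strand 1 crosses under strand 2. Perm now: [2 1 3 5 4]
Gen 5 (s2^-1): strand 1 crosses under strand 3. Perm now: [2 3 1 5 4]
Gen 6 (s3): strand 1 crosses over strand 5. Perm now: [2 3 5 1 4]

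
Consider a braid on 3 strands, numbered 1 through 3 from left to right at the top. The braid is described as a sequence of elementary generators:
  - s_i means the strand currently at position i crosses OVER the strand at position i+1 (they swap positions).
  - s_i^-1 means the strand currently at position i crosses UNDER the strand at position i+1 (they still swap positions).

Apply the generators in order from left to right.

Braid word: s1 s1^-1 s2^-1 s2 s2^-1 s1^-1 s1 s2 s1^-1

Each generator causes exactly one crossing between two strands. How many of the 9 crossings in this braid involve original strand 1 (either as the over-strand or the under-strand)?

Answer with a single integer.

Answer: 5

Derivation:
Gen 1: crossing 1x2. Involves strand 1? yes. Count so far: 1
Gen 2: crossing 2x1. Involves strand 1? yes. Count so far: 2
Gen 3: crossing 2x3. Involves strand 1? no. Count so far: 2
Gen 4: crossing 3x2. Involves strand 1? no. Count so far: 2
Gen 5: crossing 2x3. Involves strand 1? no. Count so far: 2
Gen 6: crossing 1x3. Involves strand 1? yes. Count so far: 3
Gen 7: crossing 3x1. Involves strand 1? yes. Count so far: 4
Gen 8: crossing 3x2. Involves strand 1? no. Count so far: 4
Gen 9: crossing 1x2. Involves strand 1? yes. Count so far: 5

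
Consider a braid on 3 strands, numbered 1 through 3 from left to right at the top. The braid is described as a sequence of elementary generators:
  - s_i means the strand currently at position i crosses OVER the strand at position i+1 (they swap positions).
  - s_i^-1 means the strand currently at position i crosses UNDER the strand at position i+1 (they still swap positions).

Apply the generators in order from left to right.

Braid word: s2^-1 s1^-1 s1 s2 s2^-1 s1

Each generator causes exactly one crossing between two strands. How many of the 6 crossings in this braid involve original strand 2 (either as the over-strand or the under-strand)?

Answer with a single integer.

Answer: 3

Derivation:
Gen 1: crossing 2x3. Involves strand 2? yes. Count so far: 1
Gen 2: crossing 1x3. Involves strand 2? no. Count so far: 1
Gen 3: crossing 3x1. Involves strand 2? no. Count so far: 1
Gen 4: crossing 3x2. Involves strand 2? yes. Count so far: 2
Gen 5: crossing 2x3. Involves strand 2? yes. Count so far: 3
Gen 6: crossing 1x3. Involves strand 2? no. Count so far: 3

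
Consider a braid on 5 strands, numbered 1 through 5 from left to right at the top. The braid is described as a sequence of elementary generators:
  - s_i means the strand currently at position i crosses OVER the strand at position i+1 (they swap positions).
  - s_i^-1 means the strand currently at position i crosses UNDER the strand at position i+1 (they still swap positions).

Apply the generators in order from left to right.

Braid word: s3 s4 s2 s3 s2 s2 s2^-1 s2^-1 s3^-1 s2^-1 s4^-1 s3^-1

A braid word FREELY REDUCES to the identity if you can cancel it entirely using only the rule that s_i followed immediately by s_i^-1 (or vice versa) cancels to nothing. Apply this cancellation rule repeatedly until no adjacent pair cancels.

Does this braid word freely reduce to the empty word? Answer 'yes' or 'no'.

Gen 1 (s3): push. Stack: [s3]
Gen 2 (s4): push. Stack: [s3 s4]
Gen 3 (s2): push. Stack: [s3 s4 s2]
Gen 4 (s3): push. Stack: [s3 s4 s2 s3]
Gen 5 (s2): push. Stack: [s3 s4 s2 s3 s2]
Gen 6 (s2): push. Stack: [s3 s4 s2 s3 s2 s2]
Gen 7 (s2^-1): cancels prior s2. Stack: [s3 s4 s2 s3 s2]
Gen 8 (s2^-1): cancels prior s2. Stack: [s3 s4 s2 s3]
Gen 9 (s3^-1): cancels prior s3. Stack: [s3 s4 s2]
Gen 10 (s2^-1): cancels prior s2. Stack: [s3 s4]
Gen 11 (s4^-1): cancels prior s4. Stack: [s3]
Gen 12 (s3^-1): cancels prior s3. Stack: []
Reduced word: (empty)

Answer: yes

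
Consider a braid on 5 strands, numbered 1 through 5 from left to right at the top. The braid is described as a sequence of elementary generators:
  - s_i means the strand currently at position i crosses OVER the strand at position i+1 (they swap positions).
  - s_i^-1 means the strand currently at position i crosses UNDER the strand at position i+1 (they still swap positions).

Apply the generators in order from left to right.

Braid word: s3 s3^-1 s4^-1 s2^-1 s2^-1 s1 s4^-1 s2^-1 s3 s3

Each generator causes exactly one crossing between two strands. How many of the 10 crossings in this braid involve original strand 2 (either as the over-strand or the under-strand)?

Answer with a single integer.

Gen 1: crossing 3x4. Involves strand 2? no. Count so far: 0
Gen 2: crossing 4x3. Involves strand 2? no. Count so far: 0
Gen 3: crossing 4x5. Involves strand 2? no. Count so far: 0
Gen 4: crossing 2x3. Involves strand 2? yes. Count so far: 1
Gen 5: crossing 3x2. Involves strand 2? yes. Count so far: 2
Gen 6: crossing 1x2. Involves strand 2? yes. Count so far: 3
Gen 7: crossing 5x4. Involves strand 2? no. Count so far: 3
Gen 8: crossing 1x3. Involves strand 2? no. Count so far: 3
Gen 9: crossing 1x4. Involves strand 2? no. Count so far: 3
Gen 10: crossing 4x1. Involves strand 2? no. Count so far: 3

Answer: 3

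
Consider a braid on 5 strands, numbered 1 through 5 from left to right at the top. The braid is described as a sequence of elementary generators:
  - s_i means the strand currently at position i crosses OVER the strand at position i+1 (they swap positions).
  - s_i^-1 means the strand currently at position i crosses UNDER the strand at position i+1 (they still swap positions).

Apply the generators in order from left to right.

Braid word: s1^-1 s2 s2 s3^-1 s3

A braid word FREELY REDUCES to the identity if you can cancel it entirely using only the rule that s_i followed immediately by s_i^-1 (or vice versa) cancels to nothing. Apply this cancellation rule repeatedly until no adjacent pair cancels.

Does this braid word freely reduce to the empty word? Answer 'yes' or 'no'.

Gen 1 (s1^-1): push. Stack: [s1^-1]
Gen 2 (s2): push. Stack: [s1^-1 s2]
Gen 3 (s2): push. Stack: [s1^-1 s2 s2]
Gen 4 (s3^-1): push. Stack: [s1^-1 s2 s2 s3^-1]
Gen 5 (s3): cancels prior s3^-1. Stack: [s1^-1 s2 s2]
Reduced word: s1^-1 s2 s2

Answer: no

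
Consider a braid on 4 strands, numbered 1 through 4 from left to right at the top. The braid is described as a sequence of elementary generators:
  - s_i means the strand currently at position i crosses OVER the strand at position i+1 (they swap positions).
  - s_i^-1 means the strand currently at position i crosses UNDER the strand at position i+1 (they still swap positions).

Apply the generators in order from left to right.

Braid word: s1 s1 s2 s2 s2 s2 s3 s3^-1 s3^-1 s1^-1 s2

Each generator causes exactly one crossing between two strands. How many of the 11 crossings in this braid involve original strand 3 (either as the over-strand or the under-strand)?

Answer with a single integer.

Answer: 7

Derivation:
Gen 1: crossing 1x2. Involves strand 3? no. Count so far: 0
Gen 2: crossing 2x1. Involves strand 3? no. Count so far: 0
Gen 3: crossing 2x3. Involves strand 3? yes. Count so far: 1
Gen 4: crossing 3x2. Involves strand 3? yes. Count so far: 2
Gen 5: crossing 2x3. Involves strand 3? yes. Count so far: 3
Gen 6: crossing 3x2. Involves strand 3? yes. Count so far: 4
Gen 7: crossing 3x4. Involves strand 3? yes. Count so far: 5
Gen 8: crossing 4x3. Involves strand 3? yes. Count so far: 6
Gen 9: crossing 3x4. Involves strand 3? yes. Count so far: 7
Gen 10: crossing 1x2. Involves strand 3? no. Count so far: 7
Gen 11: crossing 1x4. Involves strand 3? no. Count so far: 7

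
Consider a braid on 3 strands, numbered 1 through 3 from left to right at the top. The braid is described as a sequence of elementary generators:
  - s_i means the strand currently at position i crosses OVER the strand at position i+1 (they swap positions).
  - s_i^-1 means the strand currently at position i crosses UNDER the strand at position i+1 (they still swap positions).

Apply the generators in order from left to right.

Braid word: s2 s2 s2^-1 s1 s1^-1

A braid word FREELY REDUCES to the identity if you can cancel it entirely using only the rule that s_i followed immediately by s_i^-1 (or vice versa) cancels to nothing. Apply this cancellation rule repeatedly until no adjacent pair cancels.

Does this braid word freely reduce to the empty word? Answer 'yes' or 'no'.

Gen 1 (s2): push. Stack: [s2]
Gen 2 (s2): push. Stack: [s2 s2]
Gen 3 (s2^-1): cancels prior s2. Stack: [s2]
Gen 4 (s1): push. Stack: [s2 s1]
Gen 5 (s1^-1): cancels prior s1. Stack: [s2]
Reduced word: s2

Answer: no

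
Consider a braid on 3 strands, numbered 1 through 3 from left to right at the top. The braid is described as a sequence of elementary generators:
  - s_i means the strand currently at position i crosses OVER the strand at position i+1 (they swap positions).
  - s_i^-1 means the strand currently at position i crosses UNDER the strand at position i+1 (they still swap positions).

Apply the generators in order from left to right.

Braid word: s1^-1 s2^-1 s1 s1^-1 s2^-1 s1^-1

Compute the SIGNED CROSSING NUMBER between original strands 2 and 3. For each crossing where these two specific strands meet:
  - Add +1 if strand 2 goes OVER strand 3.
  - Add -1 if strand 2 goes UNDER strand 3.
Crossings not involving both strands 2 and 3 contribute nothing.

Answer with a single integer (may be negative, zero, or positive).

Answer: 2

Derivation:
Gen 1: crossing 1x2. Both 2&3? no. Sum: 0
Gen 2: crossing 1x3. Both 2&3? no. Sum: 0
Gen 3: 2 over 3. Both 2&3? yes. Contrib: +1. Sum: 1
Gen 4: 3 under 2. Both 2&3? yes. Contrib: +1. Sum: 2
Gen 5: crossing 3x1. Both 2&3? no. Sum: 2
Gen 6: crossing 2x1. Both 2&3? no. Sum: 2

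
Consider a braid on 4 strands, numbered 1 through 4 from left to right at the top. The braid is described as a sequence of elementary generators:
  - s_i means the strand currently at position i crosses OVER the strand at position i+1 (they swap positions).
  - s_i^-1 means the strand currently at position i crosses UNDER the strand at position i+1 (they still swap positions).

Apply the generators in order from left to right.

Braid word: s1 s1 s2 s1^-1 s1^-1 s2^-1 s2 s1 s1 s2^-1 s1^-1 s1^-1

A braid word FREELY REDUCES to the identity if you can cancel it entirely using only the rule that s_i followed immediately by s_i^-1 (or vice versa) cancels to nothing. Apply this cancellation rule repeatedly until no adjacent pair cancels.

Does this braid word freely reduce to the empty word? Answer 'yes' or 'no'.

Answer: yes

Derivation:
Gen 1 (s1): push. Stack: [s1]
Gen 2 (s1): push. Stack: [s1 s1]
Gen 3 (s2): push. Stack: [s1 s1 s2]
Gen 4 (s1^-1): push. Stack: [s1 s1 s2 s1^-1]
Gen 5 (s1^-1): push. Stack: [s1 s1 s2 s1^-1 s1^-1]
Gen 6 (s2^-1): push. Stack: [s1 s1 s2 s1^-1 s1^-1 s2^-1]
Gen 7 (s2): cancels prior s2^-1. Stack: [s1 s1 s2 s1^-1 s1^-1]
Gen 8 (s1): cancels prior s1^-1. Stack: [s1 s1 s2 s1^-1]
Gen 9 (s1): cancels prior s1^-1. Stack: [s1 s1 s2]
Gen 10 (s2^-1): cancels prior s2. Stack: [s1 s1]
Gen 11 (s1^-1): cancels prior s1. Stack: [s1]
Gen 12 (s1^-1): cancels prior s1. Stack: []
Reduced word: (empty)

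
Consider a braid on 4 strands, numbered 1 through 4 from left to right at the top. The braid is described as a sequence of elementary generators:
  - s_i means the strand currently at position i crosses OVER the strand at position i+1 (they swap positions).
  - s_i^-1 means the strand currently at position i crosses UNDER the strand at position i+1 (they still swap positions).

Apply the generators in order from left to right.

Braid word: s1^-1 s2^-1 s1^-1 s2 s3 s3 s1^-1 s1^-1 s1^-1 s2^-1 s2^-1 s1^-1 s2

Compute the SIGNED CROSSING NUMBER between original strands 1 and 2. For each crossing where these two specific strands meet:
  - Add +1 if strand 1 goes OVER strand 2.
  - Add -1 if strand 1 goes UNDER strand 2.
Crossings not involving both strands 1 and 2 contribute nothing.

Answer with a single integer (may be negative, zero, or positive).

Gen 1: 1 under 2. Both 1&2? yes. Contrib: -1. Sum: -1
Gen 2: crossing 1x3. Both 1&2? no. Sum: -1
Gen 3: crossing 2x3. Both 1&2? no. Sum: -1
Gen 4: 2 over 1. Both 1&2? yes. Contrib: -1. Sum: -2
Gen 5: crossing 2x4. Both 1&2? no. Sum: -2
Gen 6: crossing 4x2. Both 1&2? no. Sum: -2
Gen 7: crossing 3x1. Both 1&2? no. Sum: -2
Gen 8: crossing 1x3. Both 1&2? no. Sum: -2
Gen 9: crossing 3x1. Both 1&2? no. Sum: -2
Gen 10: crossing 3x2. Both 1&2? no. Sum: -2
Gen 11: crossing 2x3. Both 1&2? no. Sum: -2
Gen 12: crossing 1x3. Both 1&2? no. Sum: -2
Gen 13: 1 over 2. Both 1&2? yes. Contrib: +1. Sum: -1

Answer: -1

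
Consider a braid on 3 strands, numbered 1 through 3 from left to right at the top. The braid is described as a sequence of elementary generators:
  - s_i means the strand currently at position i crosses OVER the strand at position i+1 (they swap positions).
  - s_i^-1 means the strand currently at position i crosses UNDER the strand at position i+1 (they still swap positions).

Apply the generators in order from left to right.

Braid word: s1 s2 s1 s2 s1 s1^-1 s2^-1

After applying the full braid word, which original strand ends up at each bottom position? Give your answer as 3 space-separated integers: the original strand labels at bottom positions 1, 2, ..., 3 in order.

Gen 1 (s1): strand 1 crosses over strand 2. Perm now: [2 1 3]
Gen 2 (s2): strand 1 crosses over strand 3. Perm now: [2 3 1]
Gen 3 (s1): strand 2 crosses over strand 3. Perm now: [3 2 1]
Gen 4 (s2): strand 2 crosses over strand 1. Perm now: [3 1 2]
Gen 5 (s1): strand 3 crosses over strand 1. Perm now: [1 3 2]
Gen 6 (s1^-1): strand 1 crosses under strand 3. Perm now: [3 1 2]
Gen 7 (s2^-1): strand 1 crosses under strand 2. Perm now: [3 2 1]

Answer: 3 2 1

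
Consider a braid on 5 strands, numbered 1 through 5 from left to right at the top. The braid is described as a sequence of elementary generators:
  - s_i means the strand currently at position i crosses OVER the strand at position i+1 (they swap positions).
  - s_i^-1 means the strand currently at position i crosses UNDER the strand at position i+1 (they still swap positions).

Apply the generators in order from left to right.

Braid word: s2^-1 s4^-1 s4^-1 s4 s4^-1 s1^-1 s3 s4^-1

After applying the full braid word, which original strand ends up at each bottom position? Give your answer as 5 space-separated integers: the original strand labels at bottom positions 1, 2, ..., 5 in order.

Gen 1 (s2^-1): strand 2 crosses under strand 3. Perm now: [1 3 2 4 5]
Gen 2 (s4^-1): strand 4 crosses under strand 5. Perm now: [1 3 2 5 4]
Gen 3 (s4^-1): strand 5 crosses under strand 4. Perm now: [1 3 2 4 5]
Gen 4 (s4): strand 4 crosses over strand 5. Perm now: [1 3 2 5 4]
Gen 5 (s4^-1): strand 5 crosses under strand 4. Perm now: [1 3 2 4 5]
Gen 6 (s1^-1): strand 1 crosses under strand 3. Perm now: [3 1 2 4 5]
Gen 7 (s3): strand 2 crosses over strand 4. Perm now: [3 1 4 2 5]
Gen 8 (s4^-1): strand 2 crosses under strand 5. Perm now: [3 1 4 5 2]

Answer: 3 1 4 5 2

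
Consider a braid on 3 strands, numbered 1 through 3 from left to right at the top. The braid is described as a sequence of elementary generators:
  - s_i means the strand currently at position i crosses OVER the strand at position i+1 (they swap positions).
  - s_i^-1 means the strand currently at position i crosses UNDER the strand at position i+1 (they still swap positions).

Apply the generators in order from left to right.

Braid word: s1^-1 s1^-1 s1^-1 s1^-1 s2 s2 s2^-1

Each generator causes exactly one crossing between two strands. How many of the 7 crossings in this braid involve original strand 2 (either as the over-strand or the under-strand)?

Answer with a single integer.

Answer: 7

Derivation:
Gen 1: crossing 1x2. Involves strand 2? yes. Count so far: 1
Gen 2: crossing 2x1. Involves strand 2? yes. Count so far: 2
Gen 3: crossing 1x2. Involves strand 2? yes. Count so far: 3
Gen 4: crossing 2x1. Involves strand 2? yes. Count so far: 4
Gen 5: crossing 2x3. Involves strand 2? yes. Count so far: 5
Gen 6: crossing 3x2. Involves strand 2? yes. Count so far: 6
Gen 7: crossing 2x3. Involves strand 2? yes. Count so far: 7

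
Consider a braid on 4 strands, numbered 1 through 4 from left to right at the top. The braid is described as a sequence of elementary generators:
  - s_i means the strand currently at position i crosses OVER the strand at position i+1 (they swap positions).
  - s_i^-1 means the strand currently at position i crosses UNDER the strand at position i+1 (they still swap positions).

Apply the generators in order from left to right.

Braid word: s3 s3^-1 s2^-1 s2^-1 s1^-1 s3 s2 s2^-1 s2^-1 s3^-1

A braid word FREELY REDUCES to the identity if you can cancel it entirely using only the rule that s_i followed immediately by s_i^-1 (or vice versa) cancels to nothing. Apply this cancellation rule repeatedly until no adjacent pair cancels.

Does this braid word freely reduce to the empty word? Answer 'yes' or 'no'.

Answer: no

Derivation:
Gen 1 (s3): push. Stack: [s3]
Gen 2 (s3^-1): cancels prior s3. Stack: []
Gen 3 (s2^-1): push. Stack: [s2^-1]
Gen 4 (s2^-1): push. Stack: [s2^-1 s2^-1]
Gen 5 (s1^-1): push. Stack: [s2^-1 s2^-1 s1^-1]
Gen 6 (s3): push. Stack: [s2^-1 s2^-1 s1^-1 s3]
Gen 7 (s2): push. Stack: [s2^-1 s2^-1 s1^-1 s3 s2]
Gen 8 (s2^-1): cancels prior s2. Stack: [s2^-1 s2^-1 s1^-1 s3]
Gen 9 (s2^-1): push. Stack: [s2^-1 s2^-1 s1^-1 s3 s2^-1]
Gen 10 (s3^-1): push. Stack: [s2^-1 s2^-1 s1^-1 s3 s2^-1 s3^-1]
Reduced word: s2^-1 s2^-1 s1^-1 s3 s2^-1 s3^-1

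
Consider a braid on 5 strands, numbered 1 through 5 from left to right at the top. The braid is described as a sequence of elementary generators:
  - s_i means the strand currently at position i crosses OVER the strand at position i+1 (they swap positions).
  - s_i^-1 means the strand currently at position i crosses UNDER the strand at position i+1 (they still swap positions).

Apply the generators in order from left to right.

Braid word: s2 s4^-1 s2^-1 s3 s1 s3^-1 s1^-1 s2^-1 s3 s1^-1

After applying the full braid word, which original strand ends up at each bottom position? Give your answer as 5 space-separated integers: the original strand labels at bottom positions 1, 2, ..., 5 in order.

Gen 1 (s2): strand 2 crosses over strand 3. Perm now: [1 3 2 4 5]
Gen 2 (s4^-1): strand 4 crosses under strand 5. Perm now: [1 3 2 5 4]
Gen 3 (s2^-1): strand 3 crosses under strand 2. Perm now: [1 2 3 5 4]
Gen 4 (s3): strand 3 crosses over strand 5. Perm now: [1 2 5 3 4]
Gen 5 (s1): strand 1 crosses over strand 2. Perm now: [2 1 5 3 4]
Gen 6 (s3^-1): strand 5 crosses under strand 3. Perm now: [2 1 3 5 4]
Gen 7 (s1^-1): strand 2 crosses under strand 1. Perm now: [1 2 3 5 4]
Gen 8 (s2^-1): strand 2 crosses under strand 3. Perm now: [1 3 2 5 4]
Gen 9 (s3): strand 2 crosses over strand 5. Perm now: [1 3 5 2 4]
Gen 10 (s1^-1): strand 1 crosses under strand 3. Perm now: [3 1 5 2 4]

Answer: 3 1 5 2 4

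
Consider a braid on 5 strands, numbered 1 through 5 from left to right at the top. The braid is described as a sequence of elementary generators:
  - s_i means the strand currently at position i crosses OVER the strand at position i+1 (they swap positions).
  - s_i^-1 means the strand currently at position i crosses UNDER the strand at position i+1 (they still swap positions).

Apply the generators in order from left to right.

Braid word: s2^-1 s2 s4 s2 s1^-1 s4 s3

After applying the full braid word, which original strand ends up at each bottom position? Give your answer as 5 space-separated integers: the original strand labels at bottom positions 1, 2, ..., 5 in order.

Gen 1 (s2^-1): strand 2 crosses under strand 3. Perm now: [1 3 2 4 5]
Gen 2 (s2): strand 3 crosses over strand 2. Perm now: [1 2 3 4 5]
Gen 3 (s4): strand 4 crosses over strand 5. Perm now: [1 2 3 5 4]
Gen 4 (s2): strand 2 crosses over strand 3. Perm now: [1 3 2 5 4]
Gen 5 (s1^-1): strand 1 crosses under strand 3. Perm now: [3 1 2 5 4]
Gen 6 (s4): strand 5 crosses over strand 4. Perm now: [3 1 2 4 5]
Gen 7 (s3): strand 2 crosses over strand 4. Perm now: [3 1 4 2 5]

Answer: 3 1 4 2 5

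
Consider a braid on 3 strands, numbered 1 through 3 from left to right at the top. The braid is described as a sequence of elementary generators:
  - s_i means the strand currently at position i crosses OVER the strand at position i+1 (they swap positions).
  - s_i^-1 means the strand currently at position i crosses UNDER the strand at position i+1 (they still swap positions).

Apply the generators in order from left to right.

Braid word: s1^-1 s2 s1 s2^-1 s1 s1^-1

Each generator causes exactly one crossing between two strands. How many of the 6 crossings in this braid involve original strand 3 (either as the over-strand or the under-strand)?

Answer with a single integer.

Gen 1: crossing 1x2. Involves strand 3? no. Count so far: 0
Gen 2: crossing 1x3. Involves strand 3? yes. Count so far: 1
Gen 3: crossing 2x3. Involves strand 3? yes. Count so far: 2
Gen 4: crossing 2x1. Involves strand 3? no. Count so far: 2
Gen 5: crossing 3x1. Involves strand 3? yes. Count so far: 3
Gen 6: crossing 1x3. Involves strand 3? yes. Count so far: 4

Answer: 4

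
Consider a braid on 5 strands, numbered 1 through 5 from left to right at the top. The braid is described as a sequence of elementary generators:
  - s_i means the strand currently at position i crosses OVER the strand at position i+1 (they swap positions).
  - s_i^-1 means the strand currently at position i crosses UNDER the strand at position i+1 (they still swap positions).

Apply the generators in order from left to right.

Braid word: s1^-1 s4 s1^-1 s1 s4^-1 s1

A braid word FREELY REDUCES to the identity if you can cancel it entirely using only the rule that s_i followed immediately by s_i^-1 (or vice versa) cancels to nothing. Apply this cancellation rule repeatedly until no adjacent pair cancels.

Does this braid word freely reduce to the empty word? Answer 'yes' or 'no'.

Answer: yes

Derivation:
Gen 1 (s1^-1): push. Stack: [s1^-1]
Gen 2 (s4): push. Stack: [s1^-1 s4]
Gen 3 (s1^-1): push. Stack: [s1^-1 s4 s1^-1]
Gen 4 (s1): cancels prior s1^-1. Stack: [s1^-1 s4]
Gen 5 (s4^-1): cancels prior s4. Stack: [s1^-1]
Gen 6 (s1): cancels prior s1^-1. Stack: []
Reduced word: (empty)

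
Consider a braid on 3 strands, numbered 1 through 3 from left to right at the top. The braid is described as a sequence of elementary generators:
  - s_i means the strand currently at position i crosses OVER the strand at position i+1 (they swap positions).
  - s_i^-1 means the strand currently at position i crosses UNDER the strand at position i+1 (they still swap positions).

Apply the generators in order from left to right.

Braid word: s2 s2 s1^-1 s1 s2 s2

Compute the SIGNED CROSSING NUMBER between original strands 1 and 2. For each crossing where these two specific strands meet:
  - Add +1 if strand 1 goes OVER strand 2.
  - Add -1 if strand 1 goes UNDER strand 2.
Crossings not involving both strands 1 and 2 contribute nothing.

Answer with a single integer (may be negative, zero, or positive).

Gen 1: crossing 2x3. Both 1&2? no. Sum: 0
Gen 2: crossing 3x2. Both 1&2? no. Sum: 0
Gen 3: 1 under 2. Both 1&2? yes. Contrib: -1. Sum: -1
Gen 4: 2 over 1. Both 1&2? yes. Contrib: -1. Sum: -2
Gen 5: crossing 2x3. Both 1&2? no. Sum: -2
Gen 6: crossing 3x2. Both 1&2? no. Sum: -2

Answer: -2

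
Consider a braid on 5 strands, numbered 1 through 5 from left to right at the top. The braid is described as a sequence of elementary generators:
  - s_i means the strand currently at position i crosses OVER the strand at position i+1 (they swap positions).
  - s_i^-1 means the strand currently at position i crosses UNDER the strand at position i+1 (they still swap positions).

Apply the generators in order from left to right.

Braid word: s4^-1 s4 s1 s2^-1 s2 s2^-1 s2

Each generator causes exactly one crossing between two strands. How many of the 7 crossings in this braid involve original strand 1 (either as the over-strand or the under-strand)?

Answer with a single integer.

Gen 1: crossing 4x5. Involves strand 1? no. Count so far: 0
Gen 2: crossing 5x4. Involves strand 1? no. Count so far: 0
Gen 3: crossing 1x2. Involves strand 1? yes. Count so far: 1
Gen 4: crossing 1x3. Involves strand 1? yes. Count so far: 2
Gen 5: crossing 3x1. Involves strand 1? yes. Count so far: 3
Gen 6: crossing 1x3. Involves strand 1? yes. Count so far: 4
Gen 7: crossing 3x1. Involves strand 1? yes. Count so far: 5

Answer: 5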